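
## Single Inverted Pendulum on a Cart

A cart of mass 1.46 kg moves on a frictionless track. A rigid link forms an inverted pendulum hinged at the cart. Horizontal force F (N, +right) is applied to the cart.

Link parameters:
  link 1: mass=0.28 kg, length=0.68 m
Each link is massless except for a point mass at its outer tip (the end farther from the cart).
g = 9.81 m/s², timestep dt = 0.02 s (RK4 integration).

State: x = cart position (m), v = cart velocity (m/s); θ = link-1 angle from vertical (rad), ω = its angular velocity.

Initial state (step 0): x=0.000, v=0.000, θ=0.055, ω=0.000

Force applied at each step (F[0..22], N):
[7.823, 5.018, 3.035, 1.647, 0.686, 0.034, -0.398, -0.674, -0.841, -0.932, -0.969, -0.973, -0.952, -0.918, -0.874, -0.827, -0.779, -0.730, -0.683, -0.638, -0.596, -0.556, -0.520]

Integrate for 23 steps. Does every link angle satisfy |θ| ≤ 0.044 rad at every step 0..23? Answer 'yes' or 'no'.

Answer: no

Derivation:
apply F[0]=+7.823 → step 1: x=0.001, v=0.105, θ=0.054, ω=-0.139
apply F[1]=+5.018 → step 2: x=0.004, v=0.172, θ=0.050, ω=-0.222
apply F[2]=+3.035 → step 3: x=0.008, v=0.212, θ=0.045, ω=-0.266
apply F[3]=+1.647 → step 4: x=0.012, v=0.233, θ=0.040, ω=-0.285
apply F[4]=+0.686 → step 5: x=0.017, v=0.241, θ=0.034, ω=-0.286
apply F[5]=+0.034 → step 6: x=0.022, v=0.240, θ=0.028, ω=-0.276
apply F[6]=-0.398 → step 7: x=0.026, v=0.233, θ=0.023, ω=-0.259
apply F[7]=-0.674 → step 8: x=0.031, v=0.223, θ=0.018, ω=-0.239
apply F[8]=-0.841 → step 9: x=0.035, v=0.211, θ=0.013, ω=-0.216
apply F[9]=-0.932 → step 10: x=0.039, v=0.198, θ=0.009, ω=-0.194
apply F[10]=-0.969 → step 11: x=0.043, v=0.185, θ=0.006, ω=-0.172
apply F[11]=-0.973 → step 12: x=0.047, v=0.171, θ=0.002, ω=-0.151
apply F[12]=-0.952 → step 13: x=0.050, v=0.158, θ=-0.000, ω=-0.131
apply F[13]=-0.918 → step 14: x=0.053, v=0.146, θ=-0.003, ω=-0.113
apply F[14]=-0.874 → step 15: x=0.056, v=0.134, θ=-0.005, ω=-0.097
apply F[15]=-0.827 → step 16: x=0.058, v=0.123, θ=-0.007, ω=-0.082
apply F[16]=-0.779 → step 17: x=0.061, v=0.112, θ=-0.008, ω=-0.069
apply F[17]=-0.730 → step 18: x=0.063, v=0.103, θ=-0.009, ω=-0.057
apply F[18]=-0.683 → step 19: x=0.065, v=0.094, θ=-0.010, ω=-0.047
apply F[19]=-0.638 → step 20: x=0.067, v=0.085, θ=-0.011, ω=-0.038
apply F[20]=-0.596 → step 21: x=0.068, v=0.078, θ=-0.012, ω=-0.030
apply F[21]=-0.556 → step 22: x=0.070, v=0.070, θ=-0.013, ω=-0.023
apply F[22]=-0.520 → step 23: x=0.071, v=0.064, θ=-0.013, ω=-0.017
Max |angle| over trajectory = 0.055 rad; bound = 0.044 → exceeded.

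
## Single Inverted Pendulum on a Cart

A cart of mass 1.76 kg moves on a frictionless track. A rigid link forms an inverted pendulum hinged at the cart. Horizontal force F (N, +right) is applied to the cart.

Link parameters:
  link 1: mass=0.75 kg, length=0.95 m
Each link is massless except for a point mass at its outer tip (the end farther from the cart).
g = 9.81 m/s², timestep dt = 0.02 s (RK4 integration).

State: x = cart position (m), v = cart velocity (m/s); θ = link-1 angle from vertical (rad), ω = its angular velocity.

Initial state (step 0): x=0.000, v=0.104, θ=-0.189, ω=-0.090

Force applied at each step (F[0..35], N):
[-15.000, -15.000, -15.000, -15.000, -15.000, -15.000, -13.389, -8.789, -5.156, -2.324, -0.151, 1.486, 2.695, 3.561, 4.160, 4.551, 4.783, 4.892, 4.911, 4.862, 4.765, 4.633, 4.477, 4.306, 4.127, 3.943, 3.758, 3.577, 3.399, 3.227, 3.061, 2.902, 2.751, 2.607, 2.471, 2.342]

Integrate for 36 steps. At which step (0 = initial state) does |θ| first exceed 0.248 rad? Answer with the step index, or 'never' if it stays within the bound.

Answer: never

Derivation:
apply F[0]=-15.000 → step 1: x=0.001, v=-0.049, θ=-0.190, ω=0.029
apply F[1]=-15.000 → step 2: x=-0.002, v=-0.201, θ=-0.188, ω=0.148
apply F[2]=-15.000 → step 3: x=-0.008, v=-0.355, θ=-0.184, ω=0.268
apply F[3]=-15.000 → step 4: x=-0.016, v=-0.508, θ=-0.177, ω=0.390
apply F[4]=-15.000 → step 5: x=-0.028, v=-0.663, θ=-0.168, ω=0.515
apply F[5]=-15.000 → step 6: x=-0.043, v=-0.819, θ=-0.156, ω=0.644
apply F[6]=-13.389 → step 7: x=-0.060, v=-0.958, θ=-0.142, ω=0.758
apply F[7]=-8.789 → step 8: x=-0.080, v=-1.047, θ=-0.127, ω=0.822
apply F[8]=-5.156 → step 9: x=-0.102, v=-1.096, θ=-0.110, ω=0.849
apply F[9]=-2.324 → step 10: x=-0.124, v=-1.114, θ=-0.093, ω=0.848
apply F[10]=-0.151 → step 11: x=-0.146, v=-1.109, θ=-0.076, ω=0.825
apply F[11]=+1.486 → step 12: x=-0.168, v=-1.087, θ=-0.060, ω=0.788
apply F[12]=+2.695 → step 13: x=-0.190, v=-1.052, θ=-0.045, ω=0.741
apply F[13]=+3.561 → step 14: x=-0.210, v=-1.009, θ=-0.031, ω=0.687
apply F[14]=+4.160 → step 15: x=-0.230, v=-0.960, θ=-0.017, ω=0.631
apply F[15]=+4.551 → step 16: x=-0.249, v=-0.907, θ=-0.005, ω=0.573
apply F[16]=+4.783 → step 17: x=-0.266, v=-0.853, θ=0.006, ω=0.516
apply F[17]=+4.892 → step 18: x=-0.283, v=-0.798, θ=0.015, ω=0.460
apply F[18]=+4.911 → step 19: x=-0.298, v=-0.744, θ=0.024, ω=0.407
apply F[19]=+4.862 → step 20: x=-0.312, v=-0.691, θ=0.032, ω=0.357
apply F[20]=+4.765 → step 21: x=-0.326, v=-0.640, θ=0.038, ω=0.311
apply F[21]=+4.633 → step 22: x=-0.338, v=-0.591, θ=0.044, ω=0.267
apply F[22]=+4.477 → step 23: x=-0.349, v=-0.544, θ=0.049, ω=0.228
apply F[23]=+4.306 → step 24: x=-0.360, v=-0.499, θ=0.053, ω=0.191
apply F[24]=+4.127 → step 25: x=-0.369, v=-0.457, θ=0.057, ω=0.158
apply F[25]=+3.943 → step 26: x=-0.378, v=-0.417, θ=0.060, ω=0.128
apply F[26]=+3.758 → step 27: x=-0.386, v=-0.379, θ=0.062, ω=0.101
apply F[27]=+3.577 → step 28: x=-0.393, v=-0.344, θ=0.064, ω=0.077
apply F[28]=+3.399 → step 29: x=-0.400, v=-0.311, θ=0.065, ω=0.056
apply F[29]=+3.227 → step 30: x=-0.406, v=-0.280, θ=0.066, ω=0.036
apply F[30]=+3.061 → step 31: x=-0.411, v=-0.250, θ=0.066, ω=0.019
apply F[31]=+2.902 → step 32: x=-0.416, v=-0.223, θ=0.067, ω=0.004
apply F[32]=+2.751 → step 33: x=-0.420, v=-0.197, θ=0.067, ω=-0.009
apply F[33]=+2.607 → step 34: x=-0.424, v=-0.173, θ=0.066, ω=-0.020
apply F[34]=+2.471 → step 35: x=-0.427, v=-0.151, θ=0.066, ω=-0.030
apply F[35]=+2.342 → step 36: x=-0.430, v=-0.130, θ=0.065, ω=-0.039
max |θ| = 0.190 ≤ 0.248 over all 37 states.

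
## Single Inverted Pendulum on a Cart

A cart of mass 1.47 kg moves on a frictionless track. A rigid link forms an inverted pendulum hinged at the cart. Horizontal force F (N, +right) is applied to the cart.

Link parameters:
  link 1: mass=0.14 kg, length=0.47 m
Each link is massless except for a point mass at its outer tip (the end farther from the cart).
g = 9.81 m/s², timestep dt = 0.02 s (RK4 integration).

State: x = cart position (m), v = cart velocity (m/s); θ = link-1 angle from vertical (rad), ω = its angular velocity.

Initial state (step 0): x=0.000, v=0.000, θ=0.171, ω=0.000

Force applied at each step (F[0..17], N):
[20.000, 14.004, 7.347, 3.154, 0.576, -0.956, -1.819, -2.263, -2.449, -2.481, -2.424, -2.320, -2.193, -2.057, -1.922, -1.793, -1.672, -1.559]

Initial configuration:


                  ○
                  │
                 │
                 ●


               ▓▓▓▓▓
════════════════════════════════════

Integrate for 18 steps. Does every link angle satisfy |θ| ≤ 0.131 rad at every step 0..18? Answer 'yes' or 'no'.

apply F[0]=+20.000 → step 1: x=0.003, v=0.268, θ=0.166, ω=-0.492
apply F[1]=+14.004 → step 2: x=0.010, v=0.455, θ=0.153, ω=-0.819
apply F[2]=+7.347 → step 3: x=0.020, v=0.553, θ=0.135, ω=-0.964
apply F[3]=+3.154 → step 4: x=0.031, v=0.593, θ=0.116, ω=-0.997
apply F[4]=+0.576 → step 5: x=0.043, v=0.599, θ=0.096, ω=-0.966
apply F[5]=-0.956 → step 6: x=0.055, v=0.585, θ=0.077, ω=-0.899
apply F[6]=-1.819 → step 7: x=0.067, v=0.559, θ=0.060, ω=-0.815
apply F[7]=-2.263 → step 8: x=0.078, v=0.527, θ=0.045, ω=-0.726
apply F[8]=-2.449 → step 9: x=0.088, v=0.493, θ=0.031, ω=-0.638
apply F[9]=-2.481 → step 10: x=0.097, v=0.459, θ=0.019, ω=-0.554
apply F[10]=-2.424 → step 11: x=0.106, v=0.426, θ=0.009, ω=-0.478
apply F[11]=-2.320 → step 12: x=0.114, v=0.394, θ=0.000, ω=-0.409
apply F[12]=-2.193 → step 13: x=0.122, v=0.364, θ=-0.007, ω=-0.347
apply F[13]=-2.057 → step 14: x=0.129, v=0.336, θ=-0.014, ω=-0.292
apply F[14]=-1.922 → step 15: x=0.135, v=0.311, θ=-0.019, ω=-0.244
apply F[15]=-1.793 → step 16: x=0.141, v=0.287, θ=-0.024, ω=-0.202
apply F[16]=-1.672 → step 17: x=0.147, v=0.264, θ=-0.027, ω=-0.166
apply F[17]=-1.559 → step 18: x=0.152, v=0.244, θ=-0.030, ω=-0.134
Max |angle| over trajectory = 0.171 rad; bound = 0.131 → exceeded.

Answer: no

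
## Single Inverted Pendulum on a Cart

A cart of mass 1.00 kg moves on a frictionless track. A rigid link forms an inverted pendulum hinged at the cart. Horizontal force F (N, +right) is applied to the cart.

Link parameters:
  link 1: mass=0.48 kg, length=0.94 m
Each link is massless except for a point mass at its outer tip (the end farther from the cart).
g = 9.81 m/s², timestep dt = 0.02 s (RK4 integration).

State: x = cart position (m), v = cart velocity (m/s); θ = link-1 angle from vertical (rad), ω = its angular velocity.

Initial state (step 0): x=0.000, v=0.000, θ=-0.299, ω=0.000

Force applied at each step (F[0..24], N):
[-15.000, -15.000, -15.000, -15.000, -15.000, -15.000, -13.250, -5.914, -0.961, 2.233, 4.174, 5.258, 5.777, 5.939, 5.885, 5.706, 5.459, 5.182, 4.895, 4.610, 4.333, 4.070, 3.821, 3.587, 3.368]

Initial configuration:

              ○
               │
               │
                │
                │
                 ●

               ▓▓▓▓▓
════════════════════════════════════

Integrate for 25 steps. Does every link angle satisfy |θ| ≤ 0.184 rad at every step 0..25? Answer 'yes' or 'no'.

Answer: no

Derivation:
apply F[0]=-15.000 → step 1: x=-0.003, v=-0.263, θ=-0.297, ω=0.206
apply F[1]=-15.000 → step 2: x=-0.011, v=-0.526, θ=-0.291, ω=0.414
apply F[2]=-15.000 → step 3: x=-0.024, v=-0.791, θ=-0.280, ω=0.625
apply F[3]=-15.000 → step 4: x=-0.042, v=-1.059, θ=-0.266, ω=0.843
apply F[4]=-15.000 → step 5: x=-0.066, v=-1.329, θ=-0.247, ω=1.068
apply F[5]=-15.000 → step 6: x=-0.095, v=-1.604, θ=-0.223, ω=1.304
apply F[6]=-13.250 → step 7: x=-0.130, v=-1.848, θ=-0.195, ω=1.515
apply F[7]=-5.914 → step 8: x=-0.168, v=-1.952, θ=-0.164, ω=1.586
apply F[8]=-0.961 → step 9: x=-0.207, v=-1.961, θ=-0.132, ω=1.565
apply F[9]=+2.233 → step 10: x=-0.246, v=-1.908, θ=-0.102, ω=1.485
apply F[10]=+4.174 → step 11: x=-0.283, v=-1.819, θ=-0.073, ω=1.371
apply F[11]=+5.258 → step 12: x=-0.318, v=-1.709, θ=-0.047, ω=1.242
apply F[12]=+5.777 → step 13: x=-0.351, v=-1.591, θ=-0.024, ω=1.109
apply F[13]=+5.939 → step 14: x=-0.382, v=-1.471, θ=-0.003, ω=0.979
apply F[14]=+5.885 → step 15: x=-0.410, v=-1.354, θ=0.016, ω=0.856
apply F[15]=+5.706 → step 16: x=-0.436, v=-1.242, θ=0.032, ω=0.742
apply F[16]=+5.459 → step 17: x=-0.460, v=-1.136, θ=0.045, ω=0.638
apply F[17]=+5.182 → step 18: x=-0.482, v=-1.037, θ=0.057, ω=0.543
apply F[18]=+4.895 → step 19: x=-0.501, v=-0.945, θ=0.067, ω=0.459
apply F[19]=+4.610 → step 20: x=-0.519, v=-0.860, θ=0.076, ω=0.383
apply F[20]=+4.333 → step 21: x=-0.536, v=-0.781, θ=0.083, ω=0.316
apply F[21]=+4.070 → step 22: x=-0.551, v=-0.707, θ=0.088, ω=0.256
apply F[22]=+3.821 → step 23: x=-0.564, v=-0.640, θ=0.093, ω=0.203
apply F[23]=+3.587 → step 24: x=-0.576, v=-0.577, θ=0.096, ω=0.156
apply F[24]=+3.368 → step 25: x=-0.587, v=-0.519, θ=0.099, ω=0.115
Max |angle| over trajectory = 0.299 rad; bound = 0.184 → exceeded.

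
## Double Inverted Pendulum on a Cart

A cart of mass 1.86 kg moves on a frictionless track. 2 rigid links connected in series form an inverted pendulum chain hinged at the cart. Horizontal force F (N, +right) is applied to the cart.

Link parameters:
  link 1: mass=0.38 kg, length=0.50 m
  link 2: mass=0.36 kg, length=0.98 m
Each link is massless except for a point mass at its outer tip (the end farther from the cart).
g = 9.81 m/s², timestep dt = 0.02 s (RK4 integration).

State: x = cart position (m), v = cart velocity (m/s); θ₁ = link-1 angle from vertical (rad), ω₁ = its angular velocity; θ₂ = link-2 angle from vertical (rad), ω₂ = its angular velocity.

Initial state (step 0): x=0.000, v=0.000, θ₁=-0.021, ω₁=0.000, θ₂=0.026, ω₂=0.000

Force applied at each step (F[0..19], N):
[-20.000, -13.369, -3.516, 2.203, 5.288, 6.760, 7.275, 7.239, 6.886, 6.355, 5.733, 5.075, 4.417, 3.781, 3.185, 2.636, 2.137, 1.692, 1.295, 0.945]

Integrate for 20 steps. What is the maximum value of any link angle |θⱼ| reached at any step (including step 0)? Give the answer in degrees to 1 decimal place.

Answer: 3.7°

Derivation:
apply F[0]=-20.000 → step 1: x=-0.002, v=-0.213, θ₁=-0.017, ω₁=0.402, θ₂=0.026, ω₂=0.018
apply F[1]=-13.369 → step 2: x=-0.008, v=-0.356, θ₁=-0.006, ω₁=0.669, θ₂=0.027, ω₂=0.033
apply F[2]=-3.516 → step 3: x=-0.015, v=-0.394, θ₁=0.008, ω₁=0.735, θ₂=0.027, ω₂=0.043
apply F[3]=+2.203 → step 4: x=-0.023, v=-0.372, θ₁=0.022, ω₁=0.691, θ₂=0.028, ω₂=0.048
apply F[4]=+5.288 → step 5: x=-0.030, v=-0.317, θ₁=0.035, ω₁=0.593, θ₂=0.029, ω₂=0.048
apply F[5]=+6.760 → step 6: x=-0.036, v=-0.247, θ₁=0.045, ω₁=0.473, θ₂=0.030, ω₂=0.044
apply F[6]=+7.275 → step 7: x=-0.040, v=-0.173, θ₁=0.054, ω₁=0.352, θ₂=0.031, ω₂=0.037
apply F[7]=+7.239 → step 8: x=-0.042, v=-0.100, θ₁=0.060, ω₁=0.237, θ₂=0.032, ω₂=0.027
apply F[8]=+6.886 → step 9: x=-0.044, v=-0.031, θ₁=0.063, ω₁=0.134, θ₂=0.032, ω₂=0.015
apply F[9]=+6.355 → step 10: x=-0.044, v=0.033, θ₁=0.065, ω₁=0.045, θ₂=0.032, ω₂=0.002
apply F[10]=+5.733 → step 11: x=-0.043, v=0.089, θ₁=0.065, ω₁=-0.029, θ₂=0.032, ω₂=-0.011
apply F[11]=+5.075 → step 12: x=-0.040, v=0.139, θ₁=0.064, ω₁=-0.090, θ₂=0.032, ω₂=-0.024
apply F[12]=+4.417 → step 13: x=-0.037, v=0.181, θ₁=0.062, ω₁=-0.139, θ₂=0.031, ω₂=-0.036
apply F[13]=+3.781 → step 14: x=-0.033, v=0.217, θ₁=0.059, ω₁=-0.176, θ₂=0.030, ω₂=-0.048
apply F[14]=+3.185 → step 15: x=-0.028, v=0.247, θ₁=0.055, ω₁=-0.203, θ₂=0.029, ω₂=-0.058
apply F[15]=+2.636 → step 16: x=-0.023, v=0.271, θ₁=0.051, ω₁=-0.222, θ₂=0.028, ω₂=-0.067
apply F[16]=+2.137 → step 17: x=-0.018, v=0.290, θ₁=0.046, ω₁=-0.234, θ₂=0.027, ω₂=-0.076
apply F[17]=+1.692 → step 18: x=-0.012, v=0.305, θ₁=0.041, ω₁=-0.239, θ₂=0.025, ω₂=-0.083
apply F[18]=+1.295 → step 19: x=-0.005, v=0.316, θ₁=0.036, ω₁=-0.241, θ₂=0.023, ω₂=-0.088
apply F[19]=+0.945 → step 20: x=0.001, v=0.323, θ₁=0.032, ω₁=-0.238, θ₂=0.022, ω₂=-0.093
Max |angle| over trajectory = 0.065 rad = 3.7°.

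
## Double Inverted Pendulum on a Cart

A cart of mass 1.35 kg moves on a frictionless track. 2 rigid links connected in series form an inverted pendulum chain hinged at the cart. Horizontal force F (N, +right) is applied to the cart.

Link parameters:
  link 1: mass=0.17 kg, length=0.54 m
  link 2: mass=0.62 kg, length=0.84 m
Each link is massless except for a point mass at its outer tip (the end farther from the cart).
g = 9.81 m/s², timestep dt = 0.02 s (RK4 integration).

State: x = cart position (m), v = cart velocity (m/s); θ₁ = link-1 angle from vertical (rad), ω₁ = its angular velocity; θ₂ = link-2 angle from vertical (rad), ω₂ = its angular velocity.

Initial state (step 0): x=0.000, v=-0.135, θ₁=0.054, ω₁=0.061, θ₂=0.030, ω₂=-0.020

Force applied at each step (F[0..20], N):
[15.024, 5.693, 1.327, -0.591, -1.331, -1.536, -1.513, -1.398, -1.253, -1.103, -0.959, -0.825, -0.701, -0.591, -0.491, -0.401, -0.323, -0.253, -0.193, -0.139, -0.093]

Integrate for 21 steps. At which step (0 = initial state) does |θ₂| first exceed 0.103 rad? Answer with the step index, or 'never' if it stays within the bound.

apply F[0]=+15.024 → step 1: x=-0.001, v=0.081, θ₁=0.052, ω₁=-0.286, θ₂=0.029, ω₂=-0.047
apply F[1]=+5.693 → step 2: x=0.002, v=0.160, θ₁=0.045, ω₁=-0.388, θ₂=0.028, ω₂=-0.069
apply F[2]=+1.327 → step 3: x=0.005, v=0.175, θ₁=0.037, ω₁=-0.382, θ₂=0.027, ω₂=-0.084
apply F[3]=-0.591 → step 4: x=0.009, v=0.162, θ₁=0.030, ω₁=-0.336, θ₂=0.025, ω₂=-0.092
apply F[4]=-1.331 → step 5: x=0.012, v=0.139, θ₁=0.024, ω₁=-0.280, θ₂=0.023, ω₂=-0.096
apply F[5]=-1.536 → step 6: x=0.014, v=0.114, θ₁=0.019, ω₁=-0.226, θ₂=0.021, ω₂=-0.095
apply F[6]=-1.513 → step 7: x=0.016, v=0.090, θ₁=0.015, ω₁=-0.179, θ₂=0.019, ω₂=-0.092
apply F[7]=-1.398 → step 8: x=0.018, v=0.068, θ₁=0.012, ω₁=-0.140, θ₂=0.017, ω₂=-0.086
apply F[8]=-1.253 → step 9: x=0.019, v=0.048, θ₁=0.009, ω₁=-0.108, θ₂=0.016, ω₂=-0.080
apply F[9]=-1.103 → step 10: x=0.020, v=0.031, θ₁=0.007, ω₁=-0.081, θ₂=0.014, ω₂=-0.072
apply F[10]=-0.959 → step 11: x=0.020, v=0.016, θ₁=0.006, ω₁=-0.060, θ₂=0.013, ω₂=-0.065
apply F[11]=-0.825 → step 12: x=0.020, v=0.003, θ₁=0.005, ω₁=-0.043, θ₂=0.012, ω₂=-0.058
apply F[12]=-0.701 → step 13: x=0.020, v=-0.008, θ₁=0.004, ω₁=-0.030, θ₂=0.011, ω₂=-0.051
apply F[13]=-0.591 → step 14: x=0.020, v=-0.017, θ₁=0.004, ω₁=-0.020, θ₂=0.010, ω₂=-0.044
apply F[14]=-0.491 → step 15: x=0.020, v=-0.025, θ₁=0.003, ω₁=-0.012, θ₂=0.009, ω₂=-0.038
apply F[15]=-0.401 → step 16: x=0.019, v=-0.031, θ₁=0.003, ω₁=-0.006, θ₂=0.008, ω₂=-0.032
apply F[16]=-0.323 → step 17: x=0.018, v=-0.037, θ₁=0.003, ω₁=-0.001, θ₂=0.007, ω₂=-0.027
apply F[17]=-0.253 → step 18: x=0.018, v=-0.041, θ₁=0.003, ω₁=0.002, θ₂=0.007, ω₂=-0.023
apply F[18]=-0.193 → step 19: x=0.017, v=-0.044, θ₁=0.003, ω₁=0.005, θ₂=0.007, ω₂=-0.019
apply F[19]=-0.139 → step 20: x=0.016, v=-0.046, θ₁=0.003, ω₁=0.006, θ₂=0.006, ω₂=-0.016
apply F[20]=-0.093 → step 21: x=0.015, v=-0.048, θ₁=0.003, ω₁=0.007, θ₂=0.006, ω₂=-0.013
max |θ₂| = 0.030 ≤ 0.103 over all 22 states.

Answer: never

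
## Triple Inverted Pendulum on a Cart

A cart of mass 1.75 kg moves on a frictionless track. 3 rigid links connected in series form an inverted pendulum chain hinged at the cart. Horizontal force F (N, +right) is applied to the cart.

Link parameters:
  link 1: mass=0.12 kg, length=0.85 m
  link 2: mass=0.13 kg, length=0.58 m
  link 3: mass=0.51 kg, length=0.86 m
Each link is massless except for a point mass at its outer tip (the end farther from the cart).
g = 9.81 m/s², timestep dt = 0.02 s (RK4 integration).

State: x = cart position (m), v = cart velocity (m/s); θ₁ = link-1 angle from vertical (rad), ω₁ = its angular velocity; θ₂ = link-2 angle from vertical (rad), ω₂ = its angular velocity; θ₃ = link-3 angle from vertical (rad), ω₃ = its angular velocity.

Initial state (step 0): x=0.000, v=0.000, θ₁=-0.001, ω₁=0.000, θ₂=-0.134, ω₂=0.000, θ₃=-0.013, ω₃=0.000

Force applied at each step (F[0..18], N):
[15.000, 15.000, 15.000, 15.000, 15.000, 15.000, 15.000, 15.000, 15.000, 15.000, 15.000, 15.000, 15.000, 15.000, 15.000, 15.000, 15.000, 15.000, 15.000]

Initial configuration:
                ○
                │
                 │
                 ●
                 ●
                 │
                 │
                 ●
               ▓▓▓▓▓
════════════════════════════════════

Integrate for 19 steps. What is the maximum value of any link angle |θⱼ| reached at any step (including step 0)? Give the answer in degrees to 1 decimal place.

apply F[0]=+15.000 → step 1: x=0.002, v=0.172, θ₁=-0.002, ω₁=-0.061, θ₂=-0.138, ω₂=-0.387, θ₃=-0.012, ω₃=0.117
apply F[1]=+15.000 → step 2: x=0.007, v=0.343, θ₁=-0.003, ω₁=-0.122, θ₂=-0.150, ω₂=-0.783, θ₃=-0.008, ω₃=0.240
apply F[2]=+15.000 → step 3: x=0.015, v=0.515, θ₁=-0.007, ω₁=-0.183, θ₂=-0.169, ω₂=-1.191, θ₃=-0.002, ω₃=0.369
apply F[3]=+15.000 → step 4: x=0.027, v=0.687, θ₁=-0.011, ω₁=-0.248, θ₂=-0.197, ω₂=-1.604, θ₃=0.007, ω₃=0.503
apply F[4]=+15.000 → step 5: x=0.043, v=0.859, θ₁=-0.017, ω₁=-0.324, θ₂=-0.233, ω₂=-2.008, θ₃=0.018, ω₃=0.636
apply F[5]=+15.000 → step 6: x=0.062, v=1.031, θ₁=-0.024, ω₁=-0.419, θ₂=-0.277, ω₂=-2.380, θ₃=0.032, ω₃=0.757
apply F[6]=+15.000 → step 7: x=0.084, v=1.203, θ₁=-0.033, ω₁=-0.539, θ₂=-0.328, ω₂=-2.700, θ₃=0.048, ω₃=0.858
apply F[7]=+15.000 → step 8: x=0.110, v=1.376, θ₁=-0.046, ω₁=-0.687, θ₂=-0.385, ω₂=-2.961, θ₃=0.066, ω₃=0.933
apply F[8]=+15.000 → step 9: x=0.139, v=1.548, θ₁=-0.061, ω₁=-0.862, θ₂=-0.446, ω₂=-3.163, θ₃=0.085, ω₃=0.981
apply F[9]=+15.000 → step 10: x=0.172, v=1.721, θ₁=-0.080, ω₁=-1.063, θ₂=-0.511, ω₂=-3.310, θ₃=0.105, ω₃=1.003
apply F[10]=+15.000 → step 11: x=0.208, v=1.893, θ₁=-0.104, ω₁=-1.288, θ₂=-0.578, ω₂=-3.410, θ₃=0.125, ω₃=1.001
apply F[11]=+15.000 → step 12: x=0.248, v=2.065, θ₁=-0.132, ω₁=-1.533, θ₂=-0.647, ω₂=-3.468, θ₃=0.145, ω₃=0.979
apply F[12]=+15.000 → step 13: x=0.291, v=2.238, θ₁=-0.165, ω₁=-1.799, θ₂=-0.717, ω₂=-3.486, θ₃=0.164, ω₃=0.937
apply F[13]=+15.000 → step 14: x=0.337, v=2.409, θ₁=-0.204, ω₁=-2.083, θ₂=-0.786, ω₂=-3.465, θ₃=0.182, ω₃=0.878
apply F[14]=+15.000 → step 15: x=0.387, v=2.581, θ₁=-0.249, ω₁=-2.387, θ₂=-0.855, ω₂=-3.402, θ₃=0.199, ω₃=0.802
apply F[15]=+15.000 → step 16: x=0.440, v=2.751, θ₁=-0.300, ω₁=-2.708, θ₂=-0.922, ω₂=-3.293, θ₃=0.214, ω₃=0.709
apply F[16]=+15.000 → step 17: x=0.497, v=2.921, θ₁=-0.357, ω₁=-3.048, θ₂=-0.986, ω₂=-3.132, θ₃=0.227, ω₃=0.598
apply F[17]=+15.000 → step 18: x=0.557, v=3.088, θ₁=-0.422, ω₁=-3.408, θ₂=-1.047, ω₂=-2.910, θ₃=0.238, ω₃=0.466
apply F[18]=+15.000 → step 19: x=0.621, v=3.252, θ₁=-0.494, ω₁=-3.786, θ₂=-1.102, ω₂=-2.620, θ₃=0.246, ω₃=0.308
Max |angle| over trajectory = 1.102 rad = 63.2°.

Answer: 63.2°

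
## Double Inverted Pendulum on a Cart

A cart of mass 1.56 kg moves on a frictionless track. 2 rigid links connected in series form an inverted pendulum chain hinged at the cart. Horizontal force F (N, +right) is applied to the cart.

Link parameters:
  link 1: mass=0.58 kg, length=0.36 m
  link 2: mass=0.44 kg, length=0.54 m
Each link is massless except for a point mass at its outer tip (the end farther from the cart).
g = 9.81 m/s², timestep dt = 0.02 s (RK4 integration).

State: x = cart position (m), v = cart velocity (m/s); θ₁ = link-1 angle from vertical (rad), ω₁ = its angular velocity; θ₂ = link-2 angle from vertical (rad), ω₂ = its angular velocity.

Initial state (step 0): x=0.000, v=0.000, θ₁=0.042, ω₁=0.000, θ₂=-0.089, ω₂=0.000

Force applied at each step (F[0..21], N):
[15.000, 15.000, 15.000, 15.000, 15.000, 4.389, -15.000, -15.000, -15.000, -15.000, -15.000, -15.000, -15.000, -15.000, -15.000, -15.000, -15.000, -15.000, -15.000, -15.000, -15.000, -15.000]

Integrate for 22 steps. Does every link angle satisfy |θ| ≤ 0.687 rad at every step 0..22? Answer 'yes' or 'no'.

Answer: yes

Derivation:
apply F[0]=+15.000 → step 1: x=0.002, v=0.187, θ₁=0.038, ω₁=-0.443, θ₂=-0.090, ω₂=-0.085
apply F[1]=+15.000 → step 2: x=0.007, v=0.375, θ₁=0.024, ω₁=-0.898, θ₂=-0.092, ω₂=-0.163
apply F[2]=+15.000 → step 3: x=0.017, v=0.566, θ₁=0.002, ω₁=-1.378, θ₂=-0.096, ω₂=-0.229
apply F[3]=+15.000 → step 4: x=0.030, v=0.760, θ₁=-0.031, ω₁=-1.893, θ₂=-0.101, ω₂=-0.276
apply F[4]=+15.000 → step 5: x=0.047, v=0.957, θ₁=-0.074, ω₁=-2.452, θ₂=-0.107, ω₂=-0.302
apply F[5]=+4.389 → step 6: x=0.067, v=1.022, θ₁=-0.126, ω₁=-2.684, θ₂=-0.113, ω₂=-0.307
apply F[6]=-15.000 → step 7: x=0.086, v=0.847, θ₁=-0.175, ω₁=-2.298, θ₂=-0.119, ω₂=-0.287
apply F[7]=-15.000 → step 8: x=0.101, v=0.680, θ₁=-0.218, ω₁=-1.978, θ₂=-0.125, ω₂=-0.240
apply F[8]=-15.000 → step 9: x=0.113, v=0.518, θ₁=-0.255, ω₁=-1.717, θ₂=-0.129, ω₂=-0.168
apply F[9]=-15.000 → step 10: x=0.122, v=0.363, θ₁=-0.287, ω₁=-1.508, θ₂=-0.131, ω₂=-0.072
apply F[10]=-15.000 → step 11: x=0.128, v=0.212, θ₁=-0.316, ω₁=-1.344, θ₂=-0.132, ω₂=0.045
apply F[11]=-15.000 → step 12: x=0.130, v=0.065, θ₁=-0.341, ω₁=-1.221, θ₂=-0.129, ω₂=0.183
apply F[12]=-15.000 → step 13: x=0.130, v=-0.079, θ₁=-0.365, ω₁=-1.134, θ₂=-0.124, ω₂=0.340
apply F[13]=-15.000 → step 14: x=0.127, v=-0.220, θ₁=-0.387, ω₁=-1.080, θ₂=-0.116, ω₂=0.517
apply F[14]=-15.000 → step 15: x=0.121, v=-0.358, θ₁=-0.408, ω₁=-1.056, θ₂=-0.103, ω₂=0.712
apply F[15]=-15.000 → step 16: x=0.113, v=-0.495, θ₁=-0.429, ω₁=-1.059, θ₂=-0.087, ω₂=0.927
apply F[16]=-15.000 → step 17: x=0.102, v=-0.631, θ₁=-0.451, ω₁=-1.086, θ₂=-0.066, ω₂=1.162
apply F[17]=-15.000 → step 18: x=0.088, v=-0.766, θ₁=-0.473, ω₁=-1.135, θ₂=-0.040, ω₂=1.416
apply F[18]=-15.000 → step 19: x=0.071, v=-0.901, θ₁=-0.496, ω₁=-1.201, θ₂=-0.009, ω₂=1.688
apply F[19]=-15.000 → step 20: x=0.052, v=-1.037, θ₁=-0.521, ω₁=-1.279, θ₂=0.027, ω₂=1.976
apply F[20]=-15.000 → step 21: x=0.029, v=-1.173, θ₁=-0.547, ω₁=-1.362, θ₂=0.070, ω₂=2.279
apply F[21]=-15.000 → step 22: x=0.005, v=-1.310, θ₁=-0.575, ω₁=-1.444, θ₂=0.119, ω₂=2.593
Max |angle| over trajectory = 0.575 rad; bound = 0.687 → within bound.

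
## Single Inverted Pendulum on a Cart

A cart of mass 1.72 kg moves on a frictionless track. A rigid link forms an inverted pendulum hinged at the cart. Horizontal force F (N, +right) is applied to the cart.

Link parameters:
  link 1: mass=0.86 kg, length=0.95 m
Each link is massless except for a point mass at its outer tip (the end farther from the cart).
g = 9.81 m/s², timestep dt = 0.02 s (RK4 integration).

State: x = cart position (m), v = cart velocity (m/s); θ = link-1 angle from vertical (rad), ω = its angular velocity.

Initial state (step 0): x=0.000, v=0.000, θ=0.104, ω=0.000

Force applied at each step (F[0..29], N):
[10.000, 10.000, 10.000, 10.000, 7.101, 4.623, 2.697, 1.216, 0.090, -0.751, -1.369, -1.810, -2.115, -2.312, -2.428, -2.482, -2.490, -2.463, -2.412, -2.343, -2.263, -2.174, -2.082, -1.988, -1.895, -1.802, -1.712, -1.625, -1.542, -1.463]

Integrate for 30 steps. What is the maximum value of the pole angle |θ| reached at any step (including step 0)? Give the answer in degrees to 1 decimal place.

Answer: 6.0°

Derivation:
apply F[0]=+10.000 → step 1: x=0.001, v=0.106, θ=0.103, ω=-0.089
apply F[1]=+10.000 → step 2: x=0.004, v=0.211, θ=0.100, ω=-0.179
apply F[2]=+10.000 → step 3: x=0.010, v=0.318, θ=0.096, ω=-0.270
apply F[3]=+10.000 → step 4: x=0.017, v=0.425, θ=0.090, ω=-0.363
apply F[4]=+7.101 → step 5: x=0.026, v=0.499, θ=0.082, ω=-0.423
apply F[5]=+4.623 → step 6: x=0.037, v=0.545, θ=0.073, ω=-0.455
apply F[6]=+2.697 → step 7: x=0.048, v=0.570, θ=0.064, ω=-0.467
apply F[7]=+1.216 → step 8: x=0.059, v=0.578, θ=0.054, ω=-0.464
apply F[8]=+0.090 → step 9: x=0.071, v=0.574, θ=0.045, ω=-0.450
apply F[9]=-0.751 → step 10: x=0.082, v=0.562, θ=0.037, ω=-0.428
apply F[10]=-1.369 → step 11: x=0.093, v=0.543, θ=0.028, ω=-0.401
apply F[11]=-1.810 → step 12: x=0.104, v=0.519, θ=0.021, ω=-0.372
apply F[12]=-2.115 → step 13: x=0.114, v=0.493, θ=0.013, ω=-0.340
apply F[13]=-2.312 → step 14: x=0.123, v=0.465, θ=0.007, ω=-0.309
apply F[14]=-2.428 → step 15: x=0.132, v=0.436, θ=0.001, ω=-0.278
apply F[15]=-2.482 → step 16: x=0.141, v=0.408, θ=-0.004, ω=-0.248
apply F[16]=-2.490 → step 17: x=0.149, v=0.379, θ=-0.009, ω=-0.220
apply F[17]=-2.463 → step 18: x=0.156, v=0.352, θ=-0.013, ω=-0.193
apply F[18]=-2.412 → step 19: x=0.163, v=0.325, θ=-0.017, ω=-0.168
apply F[19]=-2.343 → step 20: x=0.169, v=0.300, θ=-0.020, ω=-0.145
apply F[20]=-2.263 → step 21: x=0.175, v=0.276, θ=-0.022, ω=-0.124
apply F[21]=-2.174 → step 22: x=0.180, v=0.253, θ=-0.025, ω=-0.105
apply F[22]=-2.082 → step 23: x=0.185, v=0.231, θ=-0.027, ω=-0.087
apply F[23]=-1.988 → step 24: x=0.189, v=0.210, θ=-0.028, ω=-0.071
apply F[24]=-1.895 → step 25: x=0.193, v=0.191, θ=-0.029, ω=-0.057
apply F[25]=-1.802 → step 26: x=0.197, v=0.173, θ=-0.030, ω=-0.044
apply F[26]=-1.712 → step 27: x=0.200, v=0.156, θ=-0.031, ω=-0.033
apply F[27]=-1.625 → step 28: x=0.203, v=0.141, θ=-0.032, ω=-0.023
apply F[28]=-1.542 → step 29: x=0.206, v=0.126, θ=-0.032, ω=-0.014
apply F[29]=-1.463 → step 30: x=0.208, v=0.112, θ=-0.032, ω=-0.006
Max |angle| over trajectory = 0.104 rad = 6.0°.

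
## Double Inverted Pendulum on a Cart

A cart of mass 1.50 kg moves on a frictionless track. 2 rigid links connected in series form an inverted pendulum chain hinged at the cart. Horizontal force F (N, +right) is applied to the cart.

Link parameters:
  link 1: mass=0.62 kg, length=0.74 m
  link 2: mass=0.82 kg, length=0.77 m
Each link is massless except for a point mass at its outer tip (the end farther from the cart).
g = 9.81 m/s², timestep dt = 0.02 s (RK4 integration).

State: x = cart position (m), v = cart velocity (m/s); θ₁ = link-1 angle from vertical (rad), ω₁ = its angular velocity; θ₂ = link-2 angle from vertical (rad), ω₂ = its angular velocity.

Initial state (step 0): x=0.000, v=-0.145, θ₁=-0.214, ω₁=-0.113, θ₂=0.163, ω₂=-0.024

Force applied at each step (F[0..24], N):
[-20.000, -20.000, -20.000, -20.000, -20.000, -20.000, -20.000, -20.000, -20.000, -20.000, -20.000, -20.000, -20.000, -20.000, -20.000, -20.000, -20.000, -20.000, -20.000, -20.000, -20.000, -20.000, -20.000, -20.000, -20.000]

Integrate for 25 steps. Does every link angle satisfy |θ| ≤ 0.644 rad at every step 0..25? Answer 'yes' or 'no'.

Answer: no

Derivation:
apply F[0]=-20.000 → step 1: x=-0.005, v=-0.370, θ₁=-0.215, ω₁=0.003, θ₂=0.165, ω₂=0.202
apply F[1]=-20.000 → step 2: x=-0.015, v=-0.596, θ₁=-0.214, ω₁=0.120, θ₂=0.171, ω₂=0.429
apply F[2]=-20.000 → step 3: x=-0.029, v=-0.822, θ₁=-0.210, ω₁=0.240, θ₂=0.182, ω₂=0.656
apply F[3]=-20.000 → step 4: x=-0.048, v=-1.050, θ₁=-0.204, ω₁=0.366, θ₂=0.197, ω₂=0.883
apply F[4]=-20.000 → step 5: x=-0.071, v=-1.281, θ₁=-0.196, ω₁=0.502, θ₂=0.217, ω₂=1.107
apply F[5]=-20.000 → step 6: x=-0.099, v=-1.515, θ₁=-0.184, ω₁=0.649, θ₂=0.242, ω₂=1.329
apply F[6]=-20.000 → step 7: x=-0.132, v=-1.753, θ₁=-0.169, ω₁=0.813, θ₂=0.270, ω₂=1.545
apply F[7]=-20.000 → step 8: x=-0.169, v=-1.995, θ₁=-0.151, ω₁=0.996, θ₂=0.303, ω₂=1.753
apply F[8]=-20.000 → step 9: x=-0.211, v=-2.242, θ₁=-0.129, ω₁=1.204, θ₂=0.340, ω₂=1.949
apply F[9]=-20.000 → step 10: x=-0.259, v=-2.494, θ₁=-0.103, ω₁=1.439, θ₂=0.381, ω₂=2.129
apply F[10]=-20.000 → step 11: x=-0.311, v=-2.751, θ₁=-0.072, ω₁=1.707, θ₂=0.425, ω₂=2.286
apply F[11]=-20.000 → step 12: x=-0.369, v=-3.013, θ₁=-0.035, ω₁=2.011, θ₂=0.472, ω₂=2.416
apply F[12]=-20.000 → step 13: x=-0.432, v=-3.279, θ₁=0.009, ω₁=2.354, θ₂=0.522, ω₂=2.508
apply F[13]=-20.000 → step 14: x=-0.500, v=-3.547, θ₁=0.060, ω₁=2.737, θ₂=0.573, ω₂=2.555
apply F[14]=-20.000 → step 15: x=-0.574, v=-3.813, θ₁=0.119, ω₁=3.161, θ₂=0.624, ω₂=2.548
apply F[15]=-20.000 → step 16: x=-0.653, v=-4.072, θ₁=0.187, ω₁=3.620, θ₂=0.674, ω₂=2.477
apply F[16]=-20.000 → step 17: x=-0.736, v=-4.316, θ₁=0.264, ω₁=4.106, θ₂=0.722, ω₂=2.337
apply F[17]=-20.000 → step 18: x=-0.825, v=-4.536, θ₁=0.351, ω₁=4.605, θ₂=0.767, ω₂=2.131
apply F[18]=-20.000 → step 19: x=-0.918, v=-4.717, θ₁=0.448, ω₁=5.094, θ₂=0.807, ω₂=1.872
apply F[19]=-20.000 → step 20: x=-1.013, v=-4.848, θ₁=0.554, ω₁=5.546, θ₂=0.842, ω₂=1.589
apply F[20]=-20.000 → step 21: x=-1.111, v=-4.917, θ₁=0.669, ω₁=5.931, θ₂=0.871, ω₂=1.328
apply F[21]=-20.000 → step 22: x=-1.210, v=-4.923, θ₁=0.791, ω₁=6.227, θ₂=0.895, ω₂=1.142
apply F[22]=-20.000 → step 23: x=-1.308, v=-4.874, θ₁=0.918, ω₁=6.425, θ₂=0.917, ω₂=1.073
apply F[23]=-20.000 → step 24: x=-1.404, v=-4.784, θ₁=1.047, ω₁=6.534, θ₂=0.939, ω₂=1.146
apply F[24]=-20.000 → step 25: x=-1.499, v=-4.669, θ₁=1.179, ω₁=6.575, θ₂=0.964, ω₂=1.362
Max |angle| over trajectory = 1.179 rad; bound = 0.644 → exceeded.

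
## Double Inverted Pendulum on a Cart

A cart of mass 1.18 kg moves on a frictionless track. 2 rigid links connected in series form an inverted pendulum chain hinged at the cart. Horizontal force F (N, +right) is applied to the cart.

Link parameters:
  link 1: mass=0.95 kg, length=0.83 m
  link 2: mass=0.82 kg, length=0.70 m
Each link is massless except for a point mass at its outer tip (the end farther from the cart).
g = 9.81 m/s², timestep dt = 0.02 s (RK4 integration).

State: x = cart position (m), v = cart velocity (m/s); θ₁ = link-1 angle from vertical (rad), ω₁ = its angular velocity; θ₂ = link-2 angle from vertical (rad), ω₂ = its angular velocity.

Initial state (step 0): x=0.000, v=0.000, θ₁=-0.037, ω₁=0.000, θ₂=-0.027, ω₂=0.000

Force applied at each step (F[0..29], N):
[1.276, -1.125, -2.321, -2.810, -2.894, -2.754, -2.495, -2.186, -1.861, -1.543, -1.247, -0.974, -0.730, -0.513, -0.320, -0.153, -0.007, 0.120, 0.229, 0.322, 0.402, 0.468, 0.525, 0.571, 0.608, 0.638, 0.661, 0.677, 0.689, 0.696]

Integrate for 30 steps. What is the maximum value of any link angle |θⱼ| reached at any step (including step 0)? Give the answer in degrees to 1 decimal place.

apply F[0]=+1.276 → step 1: x=0.000, v=0.032, θ₁=-0.037, ω₁=-0.050, θ₂=-0.027, ω₂=0.005
apply F[1]=-1.125 → step 2: x=0.001, v=0.025, θ₁=-0.039, ω₁=-0.052, θ₂=-0.027, ω₂=0.011
apply F[2]=-2.321 → step 3: x=0.001, v=-0.003, θ₁=-0.039, ω₁=-0.030, θ₂=-0.026, ω₂=0.018
apply F[3]=-2.810 → step 4: x=0.001, v=-0.039, θ₁=-0.040, ω₁=0.001, θ₂=-0.026, ω₂=0.024
apply F[4]=-2.894 → step 5: x=-0.000, v=-0.076, θ₁=-0.039, ω₁=0.034, θ₂=-0.026, ω₂=0.032
apply F[5]=-2.754 → step 6: x=-0.002, v=-0.112, θ₁=-0.038, ω₁=0.064, θ₂=-0.025, ω₂=0.039
apply F[6]=-2.495 → step 7: x=-0.005, v=-0.143, θ₁=-0.037, ω₁=0.090, θ₂=-0.024, ω₂=0.046
apply F[7]=-2.186 → step 8: x=-0.008, v=-0.169, θ₁=-0.035, ω₁=0.111, θ₂=-0.023, ω₂=0.052
apply F[8]=-1.861 → step 9: x=-0.012, v=-0.191, θ₁=-0.032, ω₁=0.127, θ₂=-0.022, ω₂=0.058
apply F[9]=-1.543 → step 10: x=-0.016, v=-0.208, θ₁=-0.030, ω₁=0.138, θ₂=-0.021, ω₂=0.063
apply F[10]=-1.247 → step 11: x=-0.020, v=-0.221, θ₁=-0.027, ω₁=0.146, θ₂=-0.019, ω₂=0.067
apply F[11]=-0.974 → step 12: x=-0.024, v=-0.230, θ₁=-0.024, ω₁=0.149, θ₂=-0.018, ω₂=0.071
apply F[12]=-0.730 → step 13: x=-0.029, v=-0.236, θ₁=-0.021, ω₁=0.150, θ₂=-0.017, ω₂=0.074
apply F[13]=-0.513 → step 14: x=-0.034, v=-0.239, θ₁=-0.018, ω₁=0.148, θ₂=-0.015, ω₂=0.075
apply F[14]=-0.320 → step 15: x=-0.039, v=-0.239, θ₁=-0.015, ω₁=0.144, θ₂=-0.014, ω₂=0.077
apply F[15]=-0.153 → step 16: x=-0.043, v=-0.238, θ₁=-0.012, ω₁=0.139, θ₂=-0.012, ω₂=0.077
apply F[16]=-0.007 → step 17: x=-0.048, v=-0.235, θ₁=-0.009, ω₁=0.133, θ₂=-0.010, ω₂=0.077
apply F[17]=+0.120 → step 18: x=-0.053, v=-0.230, θ₁=-0.007, ω₁=0.126, θ₂=-0.009, ω₂=0.076
apply F[18]=+0.229 → step 19: x=-0.057, v=-0.225, θ₁=-0.004, ω₁=0.119, θ₂=-0.007, ω₂=0.075
apply F[19]=+0.322 → step 20: x=-0.062, v=-0.218, θ₁=-0.002, ω₁=0.111, θ₂=-0.006, ω₂=0.073
apply F[20]=+0.402 → step 21: x=-0.066, v=-0.211, θ₁=-0.000, ω₁=0.103, θ₂=-0.004, ω₂=0.071
apply F[21]=+0.468 → step 22: x=-0.070, v=-0.204, θ₁=0.002, ω₁=0.095, θ₂=-0.003, ω₂=0.068
apply F[22]=+0.525 → step 23: x=-0.074, v=-0.196, θ₁=0.004, ω₁=0.087, θ₂=-0.002, ω₂=0.066
apply F[23]=+0.571 → step 24: x=-0.078, v=-0.187, θ₁=0.005, ω₁=0.079, θ₂=-0.000, ω₂=0.063
apply F[24]=+0.608 → step 25: x=-0.082, v=-0.179, θ₁=0.007, ω₁=0.072, θ₂=0.001, ω₂=0.059
apply F[25]=+0.638 → step 26: x=-0.085, v=-0.170, θ₁=0.008, ω₁=0.064, θ₂=0.002, ω₂=0.056
apply F[26]=+0.661 → step 27: x=-0.088, v=-0.162, θ₁=0.009, ω₁=0.057, θ₂=0.003, ω₂=0.053
apply F[27]=+0.677 → step 28: x=-0.092, v=-0.153, θ₁=0.011, ω₁=0.051, θ₂=0.004, ω₂=0.049
apply F[28]=+0.689 → step 29: x=-0.095, v=-0.145, θ₁=0.012, ω₁=0.045, θ₂=0.005, ω₂=0.046
apply F[29]=+0.696 → step 30: x=-0.097, v=-0.136, θ₁=0.012, ω₁=0.039, θ₂=0.006, ω₂=0.043
Max |angle| over trajectory = 0.040 rad = 2.3°.

Answer: 2.3°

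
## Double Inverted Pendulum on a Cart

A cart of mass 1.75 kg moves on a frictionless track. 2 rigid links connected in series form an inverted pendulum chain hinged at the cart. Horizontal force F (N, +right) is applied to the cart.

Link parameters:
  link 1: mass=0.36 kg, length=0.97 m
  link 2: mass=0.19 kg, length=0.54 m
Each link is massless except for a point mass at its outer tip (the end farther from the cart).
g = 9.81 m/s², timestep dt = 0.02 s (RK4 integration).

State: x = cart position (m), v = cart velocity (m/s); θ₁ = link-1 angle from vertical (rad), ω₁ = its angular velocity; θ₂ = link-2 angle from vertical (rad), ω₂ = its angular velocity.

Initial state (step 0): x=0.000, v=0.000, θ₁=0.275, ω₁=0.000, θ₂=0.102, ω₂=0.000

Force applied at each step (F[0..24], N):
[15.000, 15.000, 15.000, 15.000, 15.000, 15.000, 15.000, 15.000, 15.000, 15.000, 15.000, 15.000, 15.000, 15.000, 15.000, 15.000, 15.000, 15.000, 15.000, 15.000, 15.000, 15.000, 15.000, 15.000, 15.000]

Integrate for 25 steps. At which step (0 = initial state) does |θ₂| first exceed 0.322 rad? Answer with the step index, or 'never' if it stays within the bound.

Answer: 20

Derivation:
apply F[0]=+15.000 → step 1: x=0.002, v=0.152, θ₁=0.274, ω₁=-0.075, θ₂=0.101, ω₂=-0.110
apply F[1]=+15.000 → step 2: x=0.006, v=0.304, θ₁=0.272, ω₁=-0.151, θ₂=0.098, ω₂=-0.221
apply F[2]=+15.000 → step 3: x=0.014, v=0.457, θ₁=0.268, ω₁=-0.227, θ₂=0.092, ω₂=-0.332
apply F[3]=+15.000 → step 4: x=0.024, v=0.610, θ₁=0.263, ω₁=-0.305, θ₂=0.084, ω₂=-0.444
apply F[4]=+15.000 → step 5: x=0.038, v=0.763, θ₁=0.256, ω₁=-0.385, θ₂=0.074, ω₂=-0.556
apply F[5]=+15.000 → step 6: x=0.055, v=0.918, θ₁=0.247, ω₁=-0.468, θ₂=0.062, ω₂=-0.670
apply F[6]=+15.000 → step 7: x=0.075, v=1.073, θ₁=0.237, ω₁=-0.553, θ₂=0.048, ω₂=-0.784
apply F[7]=+15.000 → step 8: x=0.098, v=1.229, θ₁=0.225, ω₁=-0.642, θ₂=0.031, ω₂=-0.899
apply F[8]=+15.000 → step 9: x=0.124, v=1.386, θ₁=0.212, ω₁=-0.735, θ₂=0.012, ω₂=-1.015
apply F[9]=+15.000 → step 10: x=0.153, v=1.544, θ₁=0.196, ω₁=-0.833, θ₂=-0.010, ω₂=-1.131
apply F[10]=+15.000 → step 11: x=0.186, v=1.704, θ₁=0.178, ω₁=-0.937, θ₂=-0.034, ω₂=-1.247
apply F[11]=+15.000 → step 12: x=0.221, v=1.866, θ₁=0.158, ω₁=-1.047, θ₂=-0.060, ω₂=-1.362
apply F[12]=+15.000 → step 13: x=0.260, v=2.029, θ₁=0.136, ω₁=-1.164, θ₂=-0.088, ω₂=-1.475
apply F[13]=+15.000 → step 14: x=0.303, v=2.193, θ₁=0.112, ω₁=-1.289, θ₂=-0.119, ω₂=-1.586
apply F[14]=+15.000 → step 15: x=0.348, v=2.360, θ₁=0.085, ω₁=-1.422, θ₂=-0.152, ω₂=-1.691
apply F[15]=+15.000 → step 16: x=0.397, v=2.528, θ₁=0.055, ω₁=-1.565, θ₂=-0.186, ω₂=-1.791
apply F[16]=+15.000 → step 17: x=0.449, v=2.698, θ₁=0.022, ω₁=-1.718, θ₂=-0.223, ω₂=-1.882
apply F[17]=+15.000 → step 18: x=0.505, v=2.869, θ₁=-0.014, ω₁=-1.882, θ₂=-0.262, ω₂=-1.963
apply F[18]=+15.000 → step 19: x=0.564, v=3.041, θ₁=-0.053, ω₁=-2.058, θ₂=-0.302, ω₂=-2.031
apply F[19]=+15.000 → step 20: x=0.627, v=3.215, θ₁=-0.096, ω₁=-2.245, θ₂=-0.343, ω₂=-2.083
apply F[20]=+15.000 → step 21: x=0.693, v=3.388, θ₁=-0.143, ω₁=-2.444, θ₂=-0.385, ω₂=-2.117
apply F[21]=+15.000 → step 22: x=0.762, v=3.560, θ₁=-0.194, ω₁=-2.655, θ₂=-0.427, ω₂=-2.131
apply F[22]=+15.000 → step 23: x=0.835, v=3.731, θ₁=-0.250, ω₁=-2.876, θ₂=-0.470, ω₂=-2.125
apply F[23]=+15.000 → step 24: x=0.911, v=3.898, θ₁=-0.309, ω₁=-3.106, θ₂=-0.512, ω₂=-2.097
apply F[24]=+15.000 → step 25: x=0.991, v=4.061, θ₁=-0.374, ω₁=-3.344, θ₂=-0.554, ω₂=-2.052
|θ₂| = 0.343 > 0.322 first at step 20.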